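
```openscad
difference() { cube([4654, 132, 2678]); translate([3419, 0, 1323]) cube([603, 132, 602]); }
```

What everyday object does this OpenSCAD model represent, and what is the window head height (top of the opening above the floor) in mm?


A wall with a window opening. The window head height is 1925 mm.

A wall with a rectangular opening subtracted — a window. Sill at z = 1323, opening 602 mm tall, so the head is at 1323 + 602 = 1925 mm.


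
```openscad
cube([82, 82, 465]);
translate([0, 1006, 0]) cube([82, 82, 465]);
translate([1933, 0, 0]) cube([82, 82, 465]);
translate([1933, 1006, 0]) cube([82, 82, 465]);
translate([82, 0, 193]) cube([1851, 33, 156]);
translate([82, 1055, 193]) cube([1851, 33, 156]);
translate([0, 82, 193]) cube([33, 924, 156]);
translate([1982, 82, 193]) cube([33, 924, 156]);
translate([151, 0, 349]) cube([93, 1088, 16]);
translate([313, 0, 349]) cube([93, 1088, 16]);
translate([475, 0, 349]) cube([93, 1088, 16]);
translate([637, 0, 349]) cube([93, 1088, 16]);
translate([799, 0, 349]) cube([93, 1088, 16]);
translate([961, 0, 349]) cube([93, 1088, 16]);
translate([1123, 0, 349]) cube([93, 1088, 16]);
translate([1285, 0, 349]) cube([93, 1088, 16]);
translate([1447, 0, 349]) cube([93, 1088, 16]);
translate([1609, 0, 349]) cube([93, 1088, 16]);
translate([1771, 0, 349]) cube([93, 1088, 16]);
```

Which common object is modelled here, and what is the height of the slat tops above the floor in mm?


A bed frame. The slat-top height is 365 mm.

Four posts, four rails, and a row of slats — a bed frame. Slats sit on the rails at z = 193 + 156 = 349; with slat thickness 16, the top is 365 mm.


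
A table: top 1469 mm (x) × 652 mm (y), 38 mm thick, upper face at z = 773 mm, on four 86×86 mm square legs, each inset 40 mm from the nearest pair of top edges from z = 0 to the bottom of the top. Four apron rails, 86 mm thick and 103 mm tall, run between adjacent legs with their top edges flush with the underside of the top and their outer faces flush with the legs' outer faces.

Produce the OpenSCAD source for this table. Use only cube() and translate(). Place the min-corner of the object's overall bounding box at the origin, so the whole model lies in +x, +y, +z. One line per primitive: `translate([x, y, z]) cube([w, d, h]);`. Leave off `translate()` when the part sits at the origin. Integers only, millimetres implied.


translate([0, 0, 735]) cube([1469, 652, 38]);
translate([40, 40, 0]) cube([86, 86, 735]);
translate([1343, 40, 0]) cube([86, 86, 735]);
translate([40, 526, 0]) cube([86, 86, 735]);
translate([1343, 526, 0]) cube([86, 86, 735]);
translate([126, 40, 632]) cube([1217, 86, 103]);
translate([126, 526, 632]) cube([1217, 86, 103]);
translate([40, 126, 632]) cube([86, 400, 103]);
translate([1343, 126, 632]) cube([86, 400, 103]);


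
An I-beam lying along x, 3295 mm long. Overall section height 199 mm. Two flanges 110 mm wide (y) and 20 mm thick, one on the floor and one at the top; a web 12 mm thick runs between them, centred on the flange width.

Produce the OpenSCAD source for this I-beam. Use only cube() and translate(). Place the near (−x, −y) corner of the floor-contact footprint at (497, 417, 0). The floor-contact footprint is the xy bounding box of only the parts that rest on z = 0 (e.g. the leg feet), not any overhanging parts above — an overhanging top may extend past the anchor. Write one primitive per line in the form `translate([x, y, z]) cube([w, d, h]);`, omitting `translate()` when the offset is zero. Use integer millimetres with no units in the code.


translate([497, 417, 0]) cube([3295, 110, 20]);
translate([497, 466, 20]) cube([3295, 12, 159]);
translate([497, 417, 179]) cube([3295, 110, 20]);


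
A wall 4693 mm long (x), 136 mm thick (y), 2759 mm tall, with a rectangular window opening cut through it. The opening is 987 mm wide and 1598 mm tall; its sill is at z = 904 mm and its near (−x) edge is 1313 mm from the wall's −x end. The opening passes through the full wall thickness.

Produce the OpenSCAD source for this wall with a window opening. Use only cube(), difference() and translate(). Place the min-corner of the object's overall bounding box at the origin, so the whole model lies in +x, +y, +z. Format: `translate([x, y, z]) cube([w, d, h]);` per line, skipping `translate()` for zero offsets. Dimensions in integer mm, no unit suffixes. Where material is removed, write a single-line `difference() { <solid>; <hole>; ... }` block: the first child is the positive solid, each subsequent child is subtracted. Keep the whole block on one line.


difference() { cube([4693, 136, 2759]); translate([1313, 0, 904]) cube([987, 136, 1598]); }


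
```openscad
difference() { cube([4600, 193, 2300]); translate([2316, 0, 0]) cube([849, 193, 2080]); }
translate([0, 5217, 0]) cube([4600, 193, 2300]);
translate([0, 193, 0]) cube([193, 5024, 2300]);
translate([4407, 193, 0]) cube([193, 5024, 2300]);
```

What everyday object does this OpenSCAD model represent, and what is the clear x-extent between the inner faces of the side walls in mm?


A single room. The interior width is 4214 mm.

Four walls enclosing a rectangle with a door in the front wall — a room. Outside width 4600 minus two 193 mm walls gives 4214 mm.


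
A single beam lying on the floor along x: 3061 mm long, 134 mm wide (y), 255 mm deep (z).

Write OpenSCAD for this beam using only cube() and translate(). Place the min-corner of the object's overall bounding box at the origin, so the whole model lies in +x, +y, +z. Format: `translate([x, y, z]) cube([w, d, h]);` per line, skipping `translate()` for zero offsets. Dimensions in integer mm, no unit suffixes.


cube([3061, 134, 255]);


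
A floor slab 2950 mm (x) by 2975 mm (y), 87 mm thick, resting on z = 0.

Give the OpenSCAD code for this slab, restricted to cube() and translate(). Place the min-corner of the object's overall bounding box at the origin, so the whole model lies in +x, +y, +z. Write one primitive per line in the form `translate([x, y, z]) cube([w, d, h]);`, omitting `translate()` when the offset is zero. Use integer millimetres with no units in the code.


cube([2950, 2975, 87]);


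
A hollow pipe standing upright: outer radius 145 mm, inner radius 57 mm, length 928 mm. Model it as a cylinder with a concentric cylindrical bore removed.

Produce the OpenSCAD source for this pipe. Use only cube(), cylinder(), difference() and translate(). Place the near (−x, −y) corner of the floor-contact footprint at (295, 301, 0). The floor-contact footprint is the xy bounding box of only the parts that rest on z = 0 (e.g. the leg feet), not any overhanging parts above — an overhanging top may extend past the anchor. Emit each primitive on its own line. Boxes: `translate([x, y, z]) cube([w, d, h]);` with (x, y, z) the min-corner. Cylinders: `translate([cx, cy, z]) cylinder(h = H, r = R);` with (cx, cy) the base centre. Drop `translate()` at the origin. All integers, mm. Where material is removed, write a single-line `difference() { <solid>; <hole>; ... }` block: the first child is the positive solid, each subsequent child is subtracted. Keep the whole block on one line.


difference() { translate([440, 446, 0]) cylinder(h = 928, r = 145); translate([440, 446, 0]) cylinder(h = 928, r = 57); }


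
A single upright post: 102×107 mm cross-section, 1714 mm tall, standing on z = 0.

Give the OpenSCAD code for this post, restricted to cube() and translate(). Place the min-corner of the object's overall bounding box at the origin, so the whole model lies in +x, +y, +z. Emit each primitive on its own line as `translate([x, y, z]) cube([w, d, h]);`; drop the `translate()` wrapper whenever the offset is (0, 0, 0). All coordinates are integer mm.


cube([102, 107, 1714]);


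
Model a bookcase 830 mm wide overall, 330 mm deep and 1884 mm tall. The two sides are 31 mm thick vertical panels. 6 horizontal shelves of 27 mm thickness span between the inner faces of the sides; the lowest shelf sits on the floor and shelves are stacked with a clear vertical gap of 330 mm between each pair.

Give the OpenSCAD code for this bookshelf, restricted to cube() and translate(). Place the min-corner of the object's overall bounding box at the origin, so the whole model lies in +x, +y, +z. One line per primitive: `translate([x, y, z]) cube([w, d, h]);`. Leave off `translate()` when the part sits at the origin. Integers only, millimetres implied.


cube([31, 330, 1884]);
translate([799, 0, 0]) cube([31, 330, 1884]);
translate([31, 0, 0]) cube([768, 330, 27]);
translate([31, 0, 357]) cube([768, 330, 27]);
translate([31, 0, 714]) cube([768, 330, 27]);
translate([31, 0, 1071]) cube([768, 330, 27]);
translate([31, 0, 1428]) cube([768, 330, 27]);
translate([31, 0, 1785]) cube([768, 330, 27]);


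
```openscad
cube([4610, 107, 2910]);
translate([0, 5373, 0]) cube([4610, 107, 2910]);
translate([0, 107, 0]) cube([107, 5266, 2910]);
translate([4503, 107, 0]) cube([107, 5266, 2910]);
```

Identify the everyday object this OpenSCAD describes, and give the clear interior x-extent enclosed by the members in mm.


A house (or room) frame. The interior width is 4396 mm.

Four 2910 mm walls enclosing a rectangle with no floor or roof — a room or house frame. Outside width is 4610 mm and wall thickness is 107 mm, so the interior width is 4610 − 2 × 107 = 4396 mm.


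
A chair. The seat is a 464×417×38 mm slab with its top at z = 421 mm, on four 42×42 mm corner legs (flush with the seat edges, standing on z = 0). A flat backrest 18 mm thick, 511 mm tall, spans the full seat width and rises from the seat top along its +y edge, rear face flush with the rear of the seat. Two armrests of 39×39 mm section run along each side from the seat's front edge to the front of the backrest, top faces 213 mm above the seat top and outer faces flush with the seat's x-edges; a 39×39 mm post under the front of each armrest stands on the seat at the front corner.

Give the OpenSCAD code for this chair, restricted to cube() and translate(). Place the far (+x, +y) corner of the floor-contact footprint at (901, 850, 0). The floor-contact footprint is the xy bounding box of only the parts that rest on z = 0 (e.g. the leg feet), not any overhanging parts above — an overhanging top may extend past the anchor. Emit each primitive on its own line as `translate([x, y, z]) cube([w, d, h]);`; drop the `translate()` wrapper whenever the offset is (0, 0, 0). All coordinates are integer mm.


translate([437, 433, 383]) cube([464, 417, 38]);
translate([437, 433, 0]) cube([42, 42, 383]);
translate([859, 433, 0]) cube([42, 42, 383]);
translate([437, 808, 0]) cube([42, 42, 383]);
translate([859, 808, 0]) cube([42, 42, 383]);
translate([437, 832, 421]) cube([464, 18, 511]);
translate([437, 433, 595]) cube([39, 399, 39]);
translate([862, 433, 595]) cube([39, 399, 39]);
translate([437, 433, 421]) cube([39, 39, 174]);
translate([862, 433, 421]) cube([39, 39, 174]);


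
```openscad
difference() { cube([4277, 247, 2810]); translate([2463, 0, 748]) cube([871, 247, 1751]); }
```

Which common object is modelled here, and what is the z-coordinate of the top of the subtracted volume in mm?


A wall with a window opening. The window head height is 2499 mm.

A wall with a rectangular opening subtracted — a window. Sill at z = 748, opening 1751 mm tall, so the head is at 748 + 1751 = 2499 mm.


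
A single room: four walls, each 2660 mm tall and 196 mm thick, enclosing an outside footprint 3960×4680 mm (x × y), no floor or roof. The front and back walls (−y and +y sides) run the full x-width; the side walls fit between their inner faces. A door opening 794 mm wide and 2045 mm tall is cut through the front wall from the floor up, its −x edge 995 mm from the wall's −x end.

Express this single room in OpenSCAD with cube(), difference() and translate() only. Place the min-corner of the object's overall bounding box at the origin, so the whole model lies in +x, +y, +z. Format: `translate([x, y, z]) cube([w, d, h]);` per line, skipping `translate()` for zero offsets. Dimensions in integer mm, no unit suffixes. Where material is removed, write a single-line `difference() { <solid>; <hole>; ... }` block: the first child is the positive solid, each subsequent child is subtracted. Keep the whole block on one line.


difference() { cube([3960, 196, 2660]); translate([995, 0, 0]) cube([794, 196, 2045]); }
translate([0, 4484, 0]) cube([3960, 196, 2660]);
translate([0, 196, 0]) cube([196, 4288, 2660]);
translate([3764, 196, 0]) cube([196, 4288, 2660]);


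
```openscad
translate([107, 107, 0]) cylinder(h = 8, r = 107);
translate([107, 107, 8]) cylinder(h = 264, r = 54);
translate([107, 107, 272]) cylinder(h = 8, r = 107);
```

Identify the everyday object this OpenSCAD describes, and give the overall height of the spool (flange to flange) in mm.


A spool. The overall height is 280 mm.

Three coaxial cylinders, large–small–large — a spool. Two 8 mm flanges and a 264 mm core give 8 + 264 + 8 = 280 mm.


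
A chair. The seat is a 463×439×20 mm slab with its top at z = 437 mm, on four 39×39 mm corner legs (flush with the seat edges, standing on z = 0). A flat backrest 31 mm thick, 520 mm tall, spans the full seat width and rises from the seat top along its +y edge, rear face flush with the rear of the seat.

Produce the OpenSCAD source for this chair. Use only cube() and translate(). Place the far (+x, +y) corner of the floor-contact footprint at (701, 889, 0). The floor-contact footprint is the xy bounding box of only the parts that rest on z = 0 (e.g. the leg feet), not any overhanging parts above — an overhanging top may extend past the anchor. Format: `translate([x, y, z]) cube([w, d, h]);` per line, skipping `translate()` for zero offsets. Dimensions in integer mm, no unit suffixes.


translate([238, 450, 417]) cube([463, 439, 20]);
translate([238, 450, 0]) cube([39, 39, 417]);
translate([662, 450, 0]) cube([39, 39, 417]);
translate([238, 850, 0]) cube([39, 39, 417]);
translate([662, 850, 0]) cube([39, 39, 417]);
translate([238, 858, 437]) cube([463, 31, 520]);


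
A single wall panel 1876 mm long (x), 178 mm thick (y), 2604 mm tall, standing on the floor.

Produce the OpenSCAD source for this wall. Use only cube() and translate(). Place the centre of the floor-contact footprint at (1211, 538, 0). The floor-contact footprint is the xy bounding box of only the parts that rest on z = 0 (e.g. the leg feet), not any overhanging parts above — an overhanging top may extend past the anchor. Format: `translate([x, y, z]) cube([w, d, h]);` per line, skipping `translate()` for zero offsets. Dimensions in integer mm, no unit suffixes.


translate([273, 449, 0]) cube([1876, 178, 2604]);


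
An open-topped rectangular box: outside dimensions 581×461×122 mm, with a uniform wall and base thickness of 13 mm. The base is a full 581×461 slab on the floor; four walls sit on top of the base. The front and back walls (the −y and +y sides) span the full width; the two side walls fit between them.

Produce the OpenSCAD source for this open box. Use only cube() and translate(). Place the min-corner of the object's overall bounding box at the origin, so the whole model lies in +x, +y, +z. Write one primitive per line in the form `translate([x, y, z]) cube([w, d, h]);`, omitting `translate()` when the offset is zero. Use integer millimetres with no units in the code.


cube([581, 461, 13]);
translate([0, 0, 13]) cube([581, 13, 109]);
translate([0, 448, 13]) cube([581, 13, 109]);
translate([0, 13, 13]) cube([13, 435, 109]);
translate([568, 13, 13]) cube([13, 435, 109]);


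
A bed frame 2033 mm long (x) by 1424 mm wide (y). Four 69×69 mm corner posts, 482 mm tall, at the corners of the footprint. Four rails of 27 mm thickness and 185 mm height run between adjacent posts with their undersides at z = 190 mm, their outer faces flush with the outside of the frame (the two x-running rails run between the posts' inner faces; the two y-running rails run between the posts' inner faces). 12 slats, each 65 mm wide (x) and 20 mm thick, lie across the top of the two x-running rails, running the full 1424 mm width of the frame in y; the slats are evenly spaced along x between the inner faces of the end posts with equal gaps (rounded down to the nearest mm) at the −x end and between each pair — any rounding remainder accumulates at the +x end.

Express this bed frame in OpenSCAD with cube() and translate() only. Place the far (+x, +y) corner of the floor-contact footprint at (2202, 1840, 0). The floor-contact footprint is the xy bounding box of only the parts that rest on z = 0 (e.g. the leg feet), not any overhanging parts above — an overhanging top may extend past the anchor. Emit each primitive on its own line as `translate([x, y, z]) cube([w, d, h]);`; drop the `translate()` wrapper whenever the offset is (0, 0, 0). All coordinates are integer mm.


translate([169, 416, 0]) cube([69, 69, 482]);
translate([169, 1771, 0]) cube([69, 69, 482]);
translate([2133, 416, 0]) cube([69, 69, 482]);
translate([2133, 1771, 0]) cube([69, 69, 482]);
translate([238, 416, 190]) cube([1895, 27, 185]);
translate([238, 1813, 190]) cube([1895, 27, 185]);
translate([169, 485, 190]) cube([27, 1286, 185]);
translate([2175, 485, 190]) cube([27, 1286, 185]);
translate([323, 416, 375]) cube([65, 1424, 20]);
translate([473, 416, 375]) cube([65, 1424, 20]);
translate([623, 416, 375]) cube([65, 1424, 20]);
translate([773, 416, 375]) cube([65, 1424, 20]);
translate([923, 416, 375]) cube([65, 1424, 20]);
translate([1073, 416, 375]) cube([65, 1424, 20]);
translate([1223, 416, 375]) cube([65, 1424, 20]);
translate([1373, 416, 375]) cube([65, 1424, 20]);
translate([1523, 416, 375]) cube([65, 1424, 20]);
translate([1673, 416, 375]) cube([65, 1424, 20]);
translate([1823, 416, 375]) cube([65, 1424, 20]);
translate([1973, 416, 375]) cube([65, 1424, 20]);


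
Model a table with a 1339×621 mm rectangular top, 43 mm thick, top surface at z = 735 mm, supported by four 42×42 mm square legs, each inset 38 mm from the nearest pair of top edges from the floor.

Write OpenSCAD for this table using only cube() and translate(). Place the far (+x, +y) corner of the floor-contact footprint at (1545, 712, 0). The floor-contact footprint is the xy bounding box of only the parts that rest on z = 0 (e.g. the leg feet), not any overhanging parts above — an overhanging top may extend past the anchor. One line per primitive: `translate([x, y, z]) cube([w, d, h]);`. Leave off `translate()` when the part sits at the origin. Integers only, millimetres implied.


translate([244, 129, 692]) cube([1339, 621, 43]);
translate([282, 167, 0]) cube([42, 42, 692]);
translate([1503, 167, 0]) cube([42, 42, 692]);
translate([282, 670, 0]) cube([42, 42, 692]);
translate([1503, 670, 0]) cube([42, 42, 692]);


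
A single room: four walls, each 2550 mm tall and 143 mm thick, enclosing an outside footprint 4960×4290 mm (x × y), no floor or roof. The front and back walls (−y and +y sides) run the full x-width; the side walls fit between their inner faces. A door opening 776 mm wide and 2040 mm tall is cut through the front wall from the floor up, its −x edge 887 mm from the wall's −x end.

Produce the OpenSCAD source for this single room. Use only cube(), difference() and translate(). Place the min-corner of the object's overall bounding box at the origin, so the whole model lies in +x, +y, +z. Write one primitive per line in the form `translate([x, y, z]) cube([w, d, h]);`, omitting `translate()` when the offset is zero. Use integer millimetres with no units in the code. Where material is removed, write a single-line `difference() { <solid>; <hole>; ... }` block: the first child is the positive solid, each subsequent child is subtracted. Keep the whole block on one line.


difference() { cube([4960, 143, 2550]); translate([887, 0, 0]) cube([776, 143, 2040]); }
translate([0, 4147, 0]) cube([4960, 143, 2550]);
translate([0, 143, 0]) cube([143, 4004, 2550]);
translate([4817, 143, 0]) cube([143, 4004, 2550]);


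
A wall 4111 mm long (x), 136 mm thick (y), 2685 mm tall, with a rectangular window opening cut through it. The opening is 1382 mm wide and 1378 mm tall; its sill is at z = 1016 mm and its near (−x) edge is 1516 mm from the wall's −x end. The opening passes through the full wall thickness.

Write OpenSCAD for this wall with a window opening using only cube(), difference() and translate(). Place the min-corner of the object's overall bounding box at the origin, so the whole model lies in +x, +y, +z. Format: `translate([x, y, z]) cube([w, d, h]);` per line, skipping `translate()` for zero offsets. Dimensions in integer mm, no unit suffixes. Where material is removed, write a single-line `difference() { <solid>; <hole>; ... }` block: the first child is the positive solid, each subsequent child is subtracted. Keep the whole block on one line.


difference() { cube([4111, 136, 2685]); translate([1516, 0, 1016]) cube([1382, 136, 1378]); }


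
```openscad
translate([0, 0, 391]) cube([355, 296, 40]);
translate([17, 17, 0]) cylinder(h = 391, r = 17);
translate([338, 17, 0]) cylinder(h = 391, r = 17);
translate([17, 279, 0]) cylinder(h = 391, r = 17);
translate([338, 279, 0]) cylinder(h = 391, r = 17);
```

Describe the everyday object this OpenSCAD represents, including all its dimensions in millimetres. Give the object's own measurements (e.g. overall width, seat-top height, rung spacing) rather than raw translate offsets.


A four-legged stool. The seat is a 355×296×40 mm slab whose top surface is at z = 431 mm; four round legs, each 34 mm in diameter, run from the floor (z = 0) to the underside of the seat, each leg's axis is inset half a diameter from the nearest pair of seat edges (so the leg's bounding box is flush with the corner).


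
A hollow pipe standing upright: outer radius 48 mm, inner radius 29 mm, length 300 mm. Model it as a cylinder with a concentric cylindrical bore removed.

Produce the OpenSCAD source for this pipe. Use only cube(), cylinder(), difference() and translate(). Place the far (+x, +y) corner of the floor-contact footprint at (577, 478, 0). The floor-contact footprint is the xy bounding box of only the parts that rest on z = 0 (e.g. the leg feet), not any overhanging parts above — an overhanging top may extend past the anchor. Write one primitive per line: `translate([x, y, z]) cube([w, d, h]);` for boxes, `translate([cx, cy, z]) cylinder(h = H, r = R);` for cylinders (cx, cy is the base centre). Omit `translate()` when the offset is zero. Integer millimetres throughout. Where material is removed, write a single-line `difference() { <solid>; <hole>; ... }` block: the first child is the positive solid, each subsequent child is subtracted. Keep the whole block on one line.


difference() { translate([529, 430, 0]) cylinder(h = 300, r = 48); translate([529, 430, 0]) cylinder(h = 300, r = 29); }


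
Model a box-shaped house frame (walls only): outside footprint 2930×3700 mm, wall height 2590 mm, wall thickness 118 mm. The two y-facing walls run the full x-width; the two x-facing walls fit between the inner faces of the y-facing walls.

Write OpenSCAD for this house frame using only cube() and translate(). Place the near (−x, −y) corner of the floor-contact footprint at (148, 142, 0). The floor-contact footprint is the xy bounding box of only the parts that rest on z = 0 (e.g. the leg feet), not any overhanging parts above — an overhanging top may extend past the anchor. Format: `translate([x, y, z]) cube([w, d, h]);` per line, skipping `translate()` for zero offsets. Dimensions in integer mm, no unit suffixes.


translate([148, 142, 0]) cube([2930, 118, 2590]);
translate([148, 3724, 0]) cube([2930, 118, 2590]);
translate([148, 260, 0]) cube([118, 3464, 2590]);
translate([2960, 260, 0]) cube([118, 3464, 2590]);


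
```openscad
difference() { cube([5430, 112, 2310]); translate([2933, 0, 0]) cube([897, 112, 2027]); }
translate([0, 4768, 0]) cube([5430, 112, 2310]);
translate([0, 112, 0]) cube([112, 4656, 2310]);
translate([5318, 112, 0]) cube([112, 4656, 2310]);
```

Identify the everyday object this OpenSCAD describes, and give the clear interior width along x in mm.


A single room. The interior width is 5206 mm.

Four walls enclosing a rectangle with a door in the front wall — a room. Outside width 5430 minus two 112 mm walls gives 5206 mm.


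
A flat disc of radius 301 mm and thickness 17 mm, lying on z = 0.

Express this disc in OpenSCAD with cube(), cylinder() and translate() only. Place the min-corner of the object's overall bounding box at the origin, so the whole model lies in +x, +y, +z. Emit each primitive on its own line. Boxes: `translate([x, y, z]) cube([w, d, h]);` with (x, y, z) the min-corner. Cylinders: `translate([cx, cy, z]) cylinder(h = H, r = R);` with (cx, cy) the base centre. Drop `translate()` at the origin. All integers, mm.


translate([301, 301, 0]) cylinder(h = 17, r = 301);


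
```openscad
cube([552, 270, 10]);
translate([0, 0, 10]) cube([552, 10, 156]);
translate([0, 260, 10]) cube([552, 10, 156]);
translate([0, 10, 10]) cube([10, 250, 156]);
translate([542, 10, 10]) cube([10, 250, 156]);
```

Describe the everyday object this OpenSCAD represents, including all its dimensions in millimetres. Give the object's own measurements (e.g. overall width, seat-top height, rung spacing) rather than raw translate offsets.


An open-topped rectangular box: outside dimensions 552×270×166 mm, with a uniform wall and base thickness of 10 mm. The base is a full 552×270 slab on the floor; four walls sit on top of the base. The front and back walls (the −y and +y sides) span the full width; the two side walls fit between them.


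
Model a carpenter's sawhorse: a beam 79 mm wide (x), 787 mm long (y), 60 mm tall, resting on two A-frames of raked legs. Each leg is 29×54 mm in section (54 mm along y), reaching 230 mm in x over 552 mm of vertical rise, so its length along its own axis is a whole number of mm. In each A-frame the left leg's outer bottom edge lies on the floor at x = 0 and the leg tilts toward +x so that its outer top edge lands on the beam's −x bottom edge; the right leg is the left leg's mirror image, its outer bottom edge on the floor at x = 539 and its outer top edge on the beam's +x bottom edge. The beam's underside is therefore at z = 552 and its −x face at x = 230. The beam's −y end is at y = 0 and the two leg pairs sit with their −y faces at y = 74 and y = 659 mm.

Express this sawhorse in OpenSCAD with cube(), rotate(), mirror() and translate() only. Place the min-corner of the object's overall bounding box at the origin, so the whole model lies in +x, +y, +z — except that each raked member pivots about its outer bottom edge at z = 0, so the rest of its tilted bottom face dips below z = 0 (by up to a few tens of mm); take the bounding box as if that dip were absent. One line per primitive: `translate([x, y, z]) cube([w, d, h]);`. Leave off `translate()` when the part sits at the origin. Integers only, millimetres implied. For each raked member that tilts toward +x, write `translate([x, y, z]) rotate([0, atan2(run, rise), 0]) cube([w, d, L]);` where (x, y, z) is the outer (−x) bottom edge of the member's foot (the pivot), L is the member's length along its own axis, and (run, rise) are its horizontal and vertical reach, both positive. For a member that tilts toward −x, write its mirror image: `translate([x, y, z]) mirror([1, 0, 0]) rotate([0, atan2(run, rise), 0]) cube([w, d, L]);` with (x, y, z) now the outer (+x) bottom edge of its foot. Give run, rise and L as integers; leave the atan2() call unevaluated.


translate([230, 0, 552]) cube([79, 787, 60]);
translate([0, 74, 0]) rotate([0, atan2(230, 552), 0]) cube([29, 54, 598]);
translate([539, 74, 0]) mirror([1, 0, 0]) rotate([0, atan2(230, 552), 0]) cube([29, 54, 598]);
translate([0, 659, 0]) rotate([0, atan2(230, 552), 0]) cube([29, 54, 598]);
translate([539, 659, 0]) mirror([1, 0, 0]) rotate([0, atan2(230, 552), 0]) cube([29, 54, 598]);


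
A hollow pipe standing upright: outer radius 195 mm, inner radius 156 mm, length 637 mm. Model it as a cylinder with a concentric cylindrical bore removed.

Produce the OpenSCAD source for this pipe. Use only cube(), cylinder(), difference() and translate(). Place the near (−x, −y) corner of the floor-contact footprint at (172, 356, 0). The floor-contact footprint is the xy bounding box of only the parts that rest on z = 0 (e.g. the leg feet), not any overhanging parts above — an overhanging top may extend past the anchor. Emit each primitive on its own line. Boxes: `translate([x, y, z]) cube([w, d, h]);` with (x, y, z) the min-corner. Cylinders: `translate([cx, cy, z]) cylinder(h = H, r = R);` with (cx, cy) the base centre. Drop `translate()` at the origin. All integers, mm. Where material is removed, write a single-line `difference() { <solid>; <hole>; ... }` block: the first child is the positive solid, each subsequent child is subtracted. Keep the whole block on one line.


difference() { translate([367, 551, 0]) cylinder(h = 637, r = 195); translate([367, 551, 0]) cylinder(h = 637, r = 156); }


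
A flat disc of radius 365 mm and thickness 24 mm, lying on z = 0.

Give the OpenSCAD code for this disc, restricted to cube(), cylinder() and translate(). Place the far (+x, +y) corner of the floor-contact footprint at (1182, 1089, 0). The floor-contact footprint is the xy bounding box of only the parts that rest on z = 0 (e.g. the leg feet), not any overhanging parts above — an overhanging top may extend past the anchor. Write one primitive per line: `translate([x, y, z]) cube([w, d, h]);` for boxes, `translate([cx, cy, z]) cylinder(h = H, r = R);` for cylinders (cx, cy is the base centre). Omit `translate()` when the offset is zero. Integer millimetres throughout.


translate([817, 724, 0]) cylinder(h = 24, r = 365);


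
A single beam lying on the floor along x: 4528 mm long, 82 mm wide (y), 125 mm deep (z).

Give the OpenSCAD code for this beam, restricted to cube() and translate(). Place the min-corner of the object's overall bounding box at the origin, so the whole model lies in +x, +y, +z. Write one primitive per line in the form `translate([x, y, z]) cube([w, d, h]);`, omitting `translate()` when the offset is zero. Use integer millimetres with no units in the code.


cube([4528, 82, 125]);


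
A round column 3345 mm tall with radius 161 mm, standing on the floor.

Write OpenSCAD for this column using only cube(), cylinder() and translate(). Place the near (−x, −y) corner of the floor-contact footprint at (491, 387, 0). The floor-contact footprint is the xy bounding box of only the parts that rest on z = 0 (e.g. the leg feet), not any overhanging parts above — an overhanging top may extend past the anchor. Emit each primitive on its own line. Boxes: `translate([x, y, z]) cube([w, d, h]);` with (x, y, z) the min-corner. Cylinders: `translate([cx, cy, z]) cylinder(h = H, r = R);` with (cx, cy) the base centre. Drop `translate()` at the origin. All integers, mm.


translate([652, 548, 0]) cylinder(h = 3345, r = 161);


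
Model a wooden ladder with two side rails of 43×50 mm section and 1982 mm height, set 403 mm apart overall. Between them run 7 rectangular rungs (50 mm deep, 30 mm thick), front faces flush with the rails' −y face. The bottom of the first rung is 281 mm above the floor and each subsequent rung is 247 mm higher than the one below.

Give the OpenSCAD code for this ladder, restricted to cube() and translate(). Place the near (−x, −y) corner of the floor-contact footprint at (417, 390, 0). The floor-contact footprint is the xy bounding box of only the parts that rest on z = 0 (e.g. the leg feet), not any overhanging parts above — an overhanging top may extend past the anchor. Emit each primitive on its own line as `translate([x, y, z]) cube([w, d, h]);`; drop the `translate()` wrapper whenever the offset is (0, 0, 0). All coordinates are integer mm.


translate([417, 390, 0]) cube([43, 50, 1982]);
translate([777, 390, 0]) cube([43, 50, 1982]);
translate([460, 390, 281]) cube([317, 50, 30]);
translate([460, 390, 528]) cube([317, 50, 30]);
translate([460, 390, 775]) cube([317, 50, 30]);
translate([460, 390, 1022]) cube([317, 50, 30]);
translate([460, 390, 1269]) cube([317, 50, 30]);
translate([460, 390, 1516]) cube([317, 50, 30]);
translate([460, 390, 1763]) cube([317, 50, 30]);


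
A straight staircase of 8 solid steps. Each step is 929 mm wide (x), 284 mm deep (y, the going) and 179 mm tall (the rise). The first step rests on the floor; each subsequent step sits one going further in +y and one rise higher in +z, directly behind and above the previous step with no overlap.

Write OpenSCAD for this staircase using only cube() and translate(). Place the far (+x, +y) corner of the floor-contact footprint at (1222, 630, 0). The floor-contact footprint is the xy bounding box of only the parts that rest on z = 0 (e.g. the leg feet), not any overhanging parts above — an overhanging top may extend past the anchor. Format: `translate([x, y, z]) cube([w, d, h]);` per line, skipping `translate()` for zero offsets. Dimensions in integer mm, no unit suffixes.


translate([293, 346, 0]) cube([929, 284, 179]);
translate([293, 630, 179]) cube([929, 284, 179]);
translate([293, 914, 358]) cube([929, 284, 179]);
translate([293, 1198, 537]) cube([929, 284, 179]);
translate([293, 1482, 716]) cube([929, 284, 179]);
translate([293, 1766, 895]) cube([929, 284, 179]);
translate([293, 2050, 1074]) cube([929, 284, 179]);
translate([293, 2334, 1253]) cube([929, 284, 179]);


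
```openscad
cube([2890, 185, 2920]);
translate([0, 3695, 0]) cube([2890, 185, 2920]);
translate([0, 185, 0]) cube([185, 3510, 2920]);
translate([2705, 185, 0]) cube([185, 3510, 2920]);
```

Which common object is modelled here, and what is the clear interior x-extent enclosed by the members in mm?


A house (or room) frame. The interior width is 2520 mm.

Four 2920 mm walls enclosing a rectangle with no floor or roof — a room or house frame. Outside width is 2890 mm and wall thickness is 185 mm, so the interior width is 2890 − 2 × 185 = 2520 mm.


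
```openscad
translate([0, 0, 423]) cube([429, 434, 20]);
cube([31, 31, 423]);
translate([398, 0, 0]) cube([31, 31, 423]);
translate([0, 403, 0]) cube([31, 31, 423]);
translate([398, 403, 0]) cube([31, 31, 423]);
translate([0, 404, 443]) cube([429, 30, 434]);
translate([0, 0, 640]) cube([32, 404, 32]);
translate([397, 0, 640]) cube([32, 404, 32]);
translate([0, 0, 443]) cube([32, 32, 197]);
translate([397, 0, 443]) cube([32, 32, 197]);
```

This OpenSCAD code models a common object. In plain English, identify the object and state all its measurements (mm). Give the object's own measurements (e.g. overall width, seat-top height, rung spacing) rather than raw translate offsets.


A chair. The seat is a 429×434×20 mm slab with its top at z = 443 mm, on four 31×31 mm corner legs (flush with the seat edges, standing on z = 0). A flat backrest 30 mm thick, 434 mm tall, spans the full seat width and rises from the seat top along its +y edge, rear face flush with the rear of the seat. Two armrests of 32×32 mm section run along each side from the seat's front edge to the front of the backrest, top faces 229 mm above the seat top and outer faces flush with the seat's x-edges; a 32×32 mm post under the front of each armrest stands on the seat at the front corner.


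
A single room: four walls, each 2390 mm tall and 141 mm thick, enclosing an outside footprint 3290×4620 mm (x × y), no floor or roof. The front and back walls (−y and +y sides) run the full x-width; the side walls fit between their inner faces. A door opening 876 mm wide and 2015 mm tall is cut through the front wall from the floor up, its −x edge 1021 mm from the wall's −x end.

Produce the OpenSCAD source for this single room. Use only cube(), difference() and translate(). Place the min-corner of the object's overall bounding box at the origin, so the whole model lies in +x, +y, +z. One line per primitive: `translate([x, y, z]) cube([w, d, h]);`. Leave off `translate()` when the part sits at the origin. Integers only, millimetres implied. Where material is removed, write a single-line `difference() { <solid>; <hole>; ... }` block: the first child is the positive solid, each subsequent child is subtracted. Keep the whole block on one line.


difference() { cube([3290, 141, 2390]); translate([1021, 0, 0]) cube([876, 141, 2015]); }
translate([0, 4479, 0]) cube([3290, 141, 2390]);
translate([0, 141, 0]) cube([141, 4338, 2390]);
translate([3149, 141, 0]) cube([141, 4338, 2390]);


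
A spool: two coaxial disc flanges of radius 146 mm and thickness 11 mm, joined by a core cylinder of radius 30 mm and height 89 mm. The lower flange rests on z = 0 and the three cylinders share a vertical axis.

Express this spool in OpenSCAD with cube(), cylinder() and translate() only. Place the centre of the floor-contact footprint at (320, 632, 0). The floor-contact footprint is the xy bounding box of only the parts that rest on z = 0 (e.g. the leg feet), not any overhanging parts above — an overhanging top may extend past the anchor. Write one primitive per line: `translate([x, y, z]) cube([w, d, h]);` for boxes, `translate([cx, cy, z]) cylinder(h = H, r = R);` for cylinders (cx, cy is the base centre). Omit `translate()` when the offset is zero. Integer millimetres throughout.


translate([320, 632, 0]) cylinder(h = 11, r = 146);
translate([320, 632, 11]) cylinder(h = 89, r = 30);
translate([320, 632, 100]) cylinder(h = 11, r = 146);


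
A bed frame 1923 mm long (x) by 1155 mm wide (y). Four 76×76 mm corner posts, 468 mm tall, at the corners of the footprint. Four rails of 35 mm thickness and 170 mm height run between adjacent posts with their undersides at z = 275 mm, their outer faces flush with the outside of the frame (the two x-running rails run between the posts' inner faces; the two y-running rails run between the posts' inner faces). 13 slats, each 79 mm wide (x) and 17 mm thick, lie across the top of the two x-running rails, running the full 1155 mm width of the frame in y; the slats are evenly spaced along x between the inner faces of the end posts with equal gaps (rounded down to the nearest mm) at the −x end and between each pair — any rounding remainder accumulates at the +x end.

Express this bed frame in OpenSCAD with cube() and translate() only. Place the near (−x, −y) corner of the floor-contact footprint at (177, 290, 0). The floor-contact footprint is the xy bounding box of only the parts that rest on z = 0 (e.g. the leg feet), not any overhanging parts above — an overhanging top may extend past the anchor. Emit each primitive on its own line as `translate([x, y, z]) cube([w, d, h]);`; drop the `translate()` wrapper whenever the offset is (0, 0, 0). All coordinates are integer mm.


translate([177, 290, 0]) cube([76, 76, 468]);
translate([177, 1369, 0]) cube([76, 76, 468]);
translate([2024, 290, 0]) cube([76, 76, 468]);
translate([2024, 1369, 0]) cube([76, 76, 468]);
translate([253, 290, 275]) cube([1771, 35, 170]);
translate([253, 1410, 275]) cube([1771, 35, 170]);
translate([177, 366, 275]) cube([35, 1003, 170]);
translate([2065, 366, 275]) cube([35, 1003, 170]);
translate([306, 290, 445]) cube([79, 1155, 17]);
translate([438, 290, 445]) cube([79, 1155, 17]);
translate([570, 290, 445]) cube([79, 1155, 17]);
translate([702, 290, 445]) cube([79, 1155, 17]);
translate([834, 290, 445]) cube([79, 1155, 17]);
translate([966, 290, 445]) cube([79, 1155, 17]);
translate([1098, 290, 445]) cube([79, 1155, 17]);
translate([1230, 290, 445]) cube([79, 1155, 17]);
translate([1362, 290, 445]) cube([79, 1155, 17]);
translate([1494, 290, 445]) cube([79, 1155, 17]);
translate([1626, 290, 445]) cube([79, 1155, 17]);
translate([1758, 290, 445]) cube([79, 1155, 17]);
translate([1890, 290, 445]) cube([79, 1155, 17]);


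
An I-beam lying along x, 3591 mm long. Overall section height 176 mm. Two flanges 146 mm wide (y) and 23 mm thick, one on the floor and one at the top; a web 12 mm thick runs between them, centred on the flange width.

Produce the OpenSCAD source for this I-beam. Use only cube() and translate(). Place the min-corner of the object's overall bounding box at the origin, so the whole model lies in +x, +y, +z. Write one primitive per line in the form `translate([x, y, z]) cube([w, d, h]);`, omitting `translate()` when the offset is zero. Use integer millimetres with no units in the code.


cube([3591, 146, 23]);
translate([0, 67, 23]) cube([3591, 12, 130]);
translate([0, 0, 153]) cube([3591, 146, 23]);
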